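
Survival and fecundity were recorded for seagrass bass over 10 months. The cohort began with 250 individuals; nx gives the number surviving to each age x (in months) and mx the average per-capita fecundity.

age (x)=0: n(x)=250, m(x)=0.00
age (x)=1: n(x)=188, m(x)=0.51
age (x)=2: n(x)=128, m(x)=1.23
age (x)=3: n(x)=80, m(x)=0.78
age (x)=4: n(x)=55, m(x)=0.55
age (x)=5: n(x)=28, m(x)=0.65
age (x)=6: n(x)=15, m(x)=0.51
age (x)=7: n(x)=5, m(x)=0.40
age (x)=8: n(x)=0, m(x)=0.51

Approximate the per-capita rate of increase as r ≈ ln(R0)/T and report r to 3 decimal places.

lx = nx/n0 = nx/250: 1, 0.752, 0.512, 0.32, 0.22, 0.112, 0.06, 0.02, 0
R0 = Σ lx·mx = 0 + 0.38352 + 0.62976 + 0.2496 + 0.121 + 0.0728 + 0.0306 + 0.008 + 0 = 1.49528
Σ x·lx·mx = 3.47944; T = 3.47944/1.49528 = 2.32695…
r ≈ ln(R0)/T = ln(1.49528)/2.32695… = 0.17289… → 0.173

0.173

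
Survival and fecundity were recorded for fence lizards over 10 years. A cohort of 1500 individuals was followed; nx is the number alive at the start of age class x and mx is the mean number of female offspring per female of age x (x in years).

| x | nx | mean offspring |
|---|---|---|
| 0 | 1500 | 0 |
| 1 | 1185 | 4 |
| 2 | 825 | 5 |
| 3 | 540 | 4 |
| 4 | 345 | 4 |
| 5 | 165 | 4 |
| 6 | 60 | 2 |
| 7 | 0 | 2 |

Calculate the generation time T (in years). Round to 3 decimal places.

lx = nx/n0 = nx/1500: 1, 0.79, 0.55, 0.36, 0.23, 0.11, 0.04, 0
lx·mx: 0, 3.16, 2.75, 1.44, 0.92, 0.44, 0.08, 0 → R0 = 8.79
x·lx·mx: 0, 3.16, 5.5, 4.32, 3.68, 2.2, 0.48, 0 → Σ = 19.34
T = 19.34 / 8.79 = 2.200228… → 2.200

2.200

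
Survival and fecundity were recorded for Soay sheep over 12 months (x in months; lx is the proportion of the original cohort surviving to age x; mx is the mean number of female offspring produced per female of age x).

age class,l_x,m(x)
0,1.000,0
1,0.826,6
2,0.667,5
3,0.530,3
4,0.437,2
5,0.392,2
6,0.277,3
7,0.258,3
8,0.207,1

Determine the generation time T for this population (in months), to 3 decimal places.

lx·mx: 0, 4.956, 3.335, 1.59, 0.874, 0.784, 0.831, 0.774, 0.207 → R0 = 13.351
x·lx·mx: 0, 4.956, 6.67, 4.77, 3.496, 3.92, 4.986, 5.418, 1.656 → Σ = 35.872
T = 35.872 / 13.351 = 2.68684… → 2.687

2.687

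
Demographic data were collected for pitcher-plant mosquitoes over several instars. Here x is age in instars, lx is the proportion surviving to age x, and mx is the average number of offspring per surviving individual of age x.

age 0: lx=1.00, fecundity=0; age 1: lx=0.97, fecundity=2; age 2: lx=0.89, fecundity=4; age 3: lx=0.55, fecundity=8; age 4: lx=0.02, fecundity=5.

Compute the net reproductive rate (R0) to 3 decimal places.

10.000

lx·mx by age: 0, 1.94, 3.56, 4.4, 0.1
R0 = Σ lx·mx = 10 → 10.000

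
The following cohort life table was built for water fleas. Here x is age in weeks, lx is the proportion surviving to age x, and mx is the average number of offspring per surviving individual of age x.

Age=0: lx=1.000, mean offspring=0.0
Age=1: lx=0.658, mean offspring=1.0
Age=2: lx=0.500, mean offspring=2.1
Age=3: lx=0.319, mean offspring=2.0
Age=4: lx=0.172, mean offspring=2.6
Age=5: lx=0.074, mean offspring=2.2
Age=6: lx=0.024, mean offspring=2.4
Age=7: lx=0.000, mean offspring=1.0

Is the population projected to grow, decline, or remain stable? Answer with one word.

growing

R0 = Σ lx·mx = 0 + 0.658 + 1.05 + 0.638 + 0.4472 + 0.1628 + 0.0576 + 0 = 3.0136
R0 > 1, so the population is growing.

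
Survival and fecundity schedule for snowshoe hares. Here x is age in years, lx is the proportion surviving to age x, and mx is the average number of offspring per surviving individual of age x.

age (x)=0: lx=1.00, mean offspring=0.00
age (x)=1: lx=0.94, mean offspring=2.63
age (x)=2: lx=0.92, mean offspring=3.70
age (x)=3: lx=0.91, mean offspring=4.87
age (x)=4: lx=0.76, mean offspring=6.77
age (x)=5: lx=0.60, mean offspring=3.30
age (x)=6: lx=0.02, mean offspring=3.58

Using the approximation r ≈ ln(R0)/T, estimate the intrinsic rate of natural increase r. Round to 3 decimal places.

0.937

R0 = Σ lx·mx = 0 + 2.4722 + 3.404 + 4.4317 + 5.1452 + 1.98 + 0.0716 = 17.5047
Σ x·lx·mx = 53.4857; T = 53.4857/17.5047 = 3.05551…
r ≈ ln(R0)/T = ln(17.5047)/3.05551… = 0.93682… → 0.937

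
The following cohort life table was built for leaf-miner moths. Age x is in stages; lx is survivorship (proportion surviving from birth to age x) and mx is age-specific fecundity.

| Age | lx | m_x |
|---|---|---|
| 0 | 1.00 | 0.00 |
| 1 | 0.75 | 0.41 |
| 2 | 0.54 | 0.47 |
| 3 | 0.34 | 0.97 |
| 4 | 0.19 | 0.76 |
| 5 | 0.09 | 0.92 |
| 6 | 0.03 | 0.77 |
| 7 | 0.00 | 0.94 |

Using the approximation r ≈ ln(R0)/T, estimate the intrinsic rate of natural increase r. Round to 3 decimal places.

R0 = Σ lx·mx = 0 + 0.3075 + 0.2538 + 0.3298 + 0.1444 + 0.0828 + 0.0231 + 0 = 1.1414
Σ x·lx·mx = 2.9347; T = 2.9347/1.1414 = 2.57114…
r ≈ ln(R0)/T = ln(1.1414)/2.57114… = 0.05144… → 0.051

0.051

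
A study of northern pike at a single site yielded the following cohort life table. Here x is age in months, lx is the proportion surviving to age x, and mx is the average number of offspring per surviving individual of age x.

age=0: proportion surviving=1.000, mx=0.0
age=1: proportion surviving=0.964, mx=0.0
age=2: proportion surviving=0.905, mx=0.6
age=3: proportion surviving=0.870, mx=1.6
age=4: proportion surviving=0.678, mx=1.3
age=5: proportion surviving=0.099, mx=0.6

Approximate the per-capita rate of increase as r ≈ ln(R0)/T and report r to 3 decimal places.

0.334

R0 = Σ lx·mx = 0 + 0 + 0.543 + 1.392 + 0.8814 + 0.0594 = 2.8758
Σ x·lx·mx = 9.0846; T = 9.0846/2.8758 = 3.15898…
r ≈ ln(R0)/T = ln(2.8758)/3.15898… = 0.33439… → 0.334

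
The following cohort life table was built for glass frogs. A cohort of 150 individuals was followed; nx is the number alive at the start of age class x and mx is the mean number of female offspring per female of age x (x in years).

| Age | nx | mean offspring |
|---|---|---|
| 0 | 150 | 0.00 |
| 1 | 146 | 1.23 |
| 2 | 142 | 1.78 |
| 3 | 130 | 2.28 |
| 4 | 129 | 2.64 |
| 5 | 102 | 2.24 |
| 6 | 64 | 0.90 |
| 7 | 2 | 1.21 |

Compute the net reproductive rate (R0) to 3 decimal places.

lx = nx/n0 = nx/150: 1, 0.97333…, 0.94667…, 0.86667…, 0.86, 0.68, 0.42667…, 0.01333…
lx·mx by age: 0, 1.1972…, 1.685067…, 1.976…, 2.2704, 1.5232, 0.384…, 0.016133…
R0 = Σ lx·mx = 9.052… → 9.052

9.052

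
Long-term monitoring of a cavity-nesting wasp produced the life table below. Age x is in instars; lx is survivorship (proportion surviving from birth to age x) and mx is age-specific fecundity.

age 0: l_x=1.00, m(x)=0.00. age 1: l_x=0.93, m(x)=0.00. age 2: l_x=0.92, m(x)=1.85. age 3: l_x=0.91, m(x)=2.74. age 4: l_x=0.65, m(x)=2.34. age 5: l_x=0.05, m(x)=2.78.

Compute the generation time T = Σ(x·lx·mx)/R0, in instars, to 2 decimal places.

3.02

lx·mx: 0, 0, 1.702, 2.4934, 1.521, 0.139 → R0 = 5.8554
x·lx·mx: 0, 0, 3.404, 7.4802, 6.084, 0.695 → Σ = 17.6632
T = 17.6632 / 5.8554 = 3.016566… → 3.02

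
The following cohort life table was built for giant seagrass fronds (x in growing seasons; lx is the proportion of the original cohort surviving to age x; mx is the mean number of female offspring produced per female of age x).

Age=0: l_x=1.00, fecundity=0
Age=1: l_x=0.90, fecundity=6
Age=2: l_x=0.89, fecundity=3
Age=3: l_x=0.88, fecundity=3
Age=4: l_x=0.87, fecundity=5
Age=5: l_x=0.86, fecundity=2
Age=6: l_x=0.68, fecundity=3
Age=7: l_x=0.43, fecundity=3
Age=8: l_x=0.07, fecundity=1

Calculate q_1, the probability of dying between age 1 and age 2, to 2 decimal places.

0.01

q_1 = (l_1 − l_2) / l_1 = (0.9 − 0.89) / 0.9
     = 0.01 / 0.9 = 0.011111… → 0.01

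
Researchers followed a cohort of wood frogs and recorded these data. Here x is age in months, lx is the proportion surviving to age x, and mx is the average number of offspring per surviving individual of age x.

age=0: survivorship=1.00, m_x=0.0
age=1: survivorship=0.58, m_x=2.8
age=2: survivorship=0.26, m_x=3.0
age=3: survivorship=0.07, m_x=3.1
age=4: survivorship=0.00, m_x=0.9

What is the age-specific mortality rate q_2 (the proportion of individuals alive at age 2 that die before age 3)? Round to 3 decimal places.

0.731

q_2 = (l_2 − l_3) / l_2 = (0.26 − 0.07) / 0.26
     = 0.19 / 0.26 = 0.730769… → 0.731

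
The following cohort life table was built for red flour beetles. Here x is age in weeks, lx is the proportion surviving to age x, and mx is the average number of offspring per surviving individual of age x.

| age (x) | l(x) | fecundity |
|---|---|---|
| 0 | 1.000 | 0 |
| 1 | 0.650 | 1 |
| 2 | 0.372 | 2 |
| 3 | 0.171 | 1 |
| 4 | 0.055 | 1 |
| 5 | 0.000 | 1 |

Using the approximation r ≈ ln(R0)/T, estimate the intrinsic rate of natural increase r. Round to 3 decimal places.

0.272

R0 = Σ lx·mx = 0 + 0.65 + 0.744 + 0.171 + 0.055 + 0 = 1.62
Σ x·lx·mx = 2.871; T = 2.871/1.62 = 1.77222…
r ≈ ln(R0)/T = ln(1.62)/1.77222… = 0.27222… → 0.272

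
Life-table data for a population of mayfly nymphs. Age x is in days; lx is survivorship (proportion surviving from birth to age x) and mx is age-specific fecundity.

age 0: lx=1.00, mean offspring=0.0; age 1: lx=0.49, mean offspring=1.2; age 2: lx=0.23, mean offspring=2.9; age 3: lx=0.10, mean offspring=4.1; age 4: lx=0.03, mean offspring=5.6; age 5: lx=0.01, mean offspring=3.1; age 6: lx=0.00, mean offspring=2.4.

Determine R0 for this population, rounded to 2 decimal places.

lx·mx by age: 0, 0.588, 0.667, 0.41, 0.168, 0.031, 0
R0 = Σ lx·mx = 1.864 → 1.86

1.86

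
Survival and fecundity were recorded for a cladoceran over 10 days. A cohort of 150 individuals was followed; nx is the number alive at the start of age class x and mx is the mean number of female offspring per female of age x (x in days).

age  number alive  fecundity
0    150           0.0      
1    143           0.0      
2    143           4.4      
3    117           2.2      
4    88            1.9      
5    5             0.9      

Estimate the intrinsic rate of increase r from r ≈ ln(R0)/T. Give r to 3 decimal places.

lx = nx/n0 = nx/150: 1, 0.95333…, 0.95333…, 0.78, 0.58667…, 0.03333…
R0 = Σ lx·mx = 0 + 0 + 4.19467… + 1.716 + 1.11467… + 0.03… = 7.055333…
Σ x·lx·mx = 18.146…; T = 18.146…/7.055333… = 2.57196…
r ≈ ln(R0)/T = ln(7.055333…)/2.57196… = 0.75965… → 0.760

0.760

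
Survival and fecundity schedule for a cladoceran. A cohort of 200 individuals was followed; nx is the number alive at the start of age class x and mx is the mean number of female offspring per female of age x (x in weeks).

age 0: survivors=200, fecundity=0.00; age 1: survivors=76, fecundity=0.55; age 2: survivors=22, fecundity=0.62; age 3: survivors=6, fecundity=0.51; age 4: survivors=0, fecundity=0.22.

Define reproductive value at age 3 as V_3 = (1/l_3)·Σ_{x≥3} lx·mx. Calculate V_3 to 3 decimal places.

lx = nx/n0 = nx/200: 1, 0.38, 0.11, 0.03, 0
lx·mx for x ≥ 3: 0.0153, 0 → sum = 0.0153
V_3 = 0.0153 / l_3 = 0.0153 / 0.03 = 0.51 → 0.510

0.510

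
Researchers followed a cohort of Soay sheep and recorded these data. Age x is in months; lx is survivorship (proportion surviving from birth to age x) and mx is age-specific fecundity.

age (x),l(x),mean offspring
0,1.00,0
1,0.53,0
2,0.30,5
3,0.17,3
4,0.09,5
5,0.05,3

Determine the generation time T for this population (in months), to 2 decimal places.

lx·mx: 0, 0, 1.5, 0.51, 0.45, 0.15 → R0 = 2.61
x·lx·mx: 0, 0, 3, 1.53, 1.8, 0.75 → Σ = 7.08
T = 7.08 / 2.61 = 2.712644… → 2.71

2.71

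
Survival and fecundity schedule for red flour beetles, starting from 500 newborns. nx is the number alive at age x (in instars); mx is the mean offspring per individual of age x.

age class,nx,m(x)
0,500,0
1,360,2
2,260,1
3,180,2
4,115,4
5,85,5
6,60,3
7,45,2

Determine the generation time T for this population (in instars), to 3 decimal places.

3.204

lx = nx/n0 = nx/500: 1, 0.72, 0.52, 0.36, 0.23, 0.17, 0.12, 0.09
lx·mx: 0, 1.44, 0.52, 0.72, 0.92, 0.85, 0.36, 0.18 → R0 = 4.99
x·lx·mx: 0, 1.44, 1.04, 2.16, 3.68, 4.25, 2.16, 1.26 → Σ = 15.99
T = 15.99 / 4.99 = 3.204409… → 3.204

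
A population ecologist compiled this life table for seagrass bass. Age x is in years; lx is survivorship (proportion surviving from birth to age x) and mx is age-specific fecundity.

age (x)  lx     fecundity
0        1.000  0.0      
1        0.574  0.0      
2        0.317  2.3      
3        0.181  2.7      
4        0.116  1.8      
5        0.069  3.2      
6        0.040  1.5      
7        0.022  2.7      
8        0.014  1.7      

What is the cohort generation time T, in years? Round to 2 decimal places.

3.26

lx·mx: 0, 0, 0.7291, 0.4887, 0.2088, 0.2208, 0.06, 0.0594, 0.0238 → R0 = 1.7906
x·lx·mx: 0, 0, 1.4582, 1.4661, 0.8352, 1.104, 0.36, 0.4158, 0.1904 → Σ = 5.8297
T = 5.8297 / 1.7906 = 3.255724… → 3.26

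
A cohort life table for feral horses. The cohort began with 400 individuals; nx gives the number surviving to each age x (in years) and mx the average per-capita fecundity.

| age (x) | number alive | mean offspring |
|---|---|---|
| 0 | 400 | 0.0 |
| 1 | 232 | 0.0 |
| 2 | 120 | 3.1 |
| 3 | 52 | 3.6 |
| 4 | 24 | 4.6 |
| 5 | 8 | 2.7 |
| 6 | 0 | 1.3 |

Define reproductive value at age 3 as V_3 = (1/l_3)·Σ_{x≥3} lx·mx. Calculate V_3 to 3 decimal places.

lx = nx/n0 = nx/400: 1, 0.58, 0.3, 0.13, 0.06, 0.02, 0
lx·mx for x ≥ 3: 0.468, 0.276, 0.054, 0 → sum = 0.798
V_3 = 0.798 / l_3 = 0.798 / 0.13 = 6.138462… → 6.138

6.138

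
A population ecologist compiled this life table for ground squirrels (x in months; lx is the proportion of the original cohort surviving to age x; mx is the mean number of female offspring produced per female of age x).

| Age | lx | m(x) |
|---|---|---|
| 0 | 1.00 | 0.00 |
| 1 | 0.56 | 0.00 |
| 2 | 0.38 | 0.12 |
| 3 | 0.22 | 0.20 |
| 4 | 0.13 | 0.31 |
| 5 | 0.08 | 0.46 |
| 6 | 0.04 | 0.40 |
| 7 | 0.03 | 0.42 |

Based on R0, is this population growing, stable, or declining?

declining

R0 = Σ lx·mx = 0 + 0 + 0.0456 + 0.044 + 0.0403 + 0.0368 + 0.016 + 0.0126 = 0.1953
R0 < 1, so the population is declining.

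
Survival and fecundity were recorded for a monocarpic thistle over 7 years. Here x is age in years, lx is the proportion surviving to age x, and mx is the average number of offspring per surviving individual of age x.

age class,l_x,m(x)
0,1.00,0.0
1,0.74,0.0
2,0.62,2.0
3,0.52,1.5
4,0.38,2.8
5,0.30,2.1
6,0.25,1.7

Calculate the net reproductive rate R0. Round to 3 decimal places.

lx·mx by age: 0, 0, 1.24, 0.78, 1.064, 0.63, 0.425
R0 = Σ lx·mx = 4.139 → 4.139

4.139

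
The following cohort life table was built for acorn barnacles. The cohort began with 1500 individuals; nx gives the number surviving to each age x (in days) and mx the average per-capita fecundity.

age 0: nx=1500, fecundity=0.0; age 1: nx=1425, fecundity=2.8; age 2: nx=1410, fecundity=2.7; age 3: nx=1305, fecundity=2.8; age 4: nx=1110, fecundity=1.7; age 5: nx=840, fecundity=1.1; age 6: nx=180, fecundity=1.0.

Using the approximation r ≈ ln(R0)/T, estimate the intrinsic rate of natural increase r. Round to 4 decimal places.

0.9132

lx = nx/n0 = nx/1500: 1, 0.95, 0.94, 0.87, 0.74, 0.56, 0.12
R0 = Σ lx·mx = 0 + 2.66 + 2.538 + 2.436 + 1.258 + 0.616 + 0.12 = 9.628
Σ x·lx·mx = 23.876; T = 23.876/9.628 = 2.47985…
r ≈ ln(R0)/T = ln(9.628)/2.47985… = 0.913231… → 0.9132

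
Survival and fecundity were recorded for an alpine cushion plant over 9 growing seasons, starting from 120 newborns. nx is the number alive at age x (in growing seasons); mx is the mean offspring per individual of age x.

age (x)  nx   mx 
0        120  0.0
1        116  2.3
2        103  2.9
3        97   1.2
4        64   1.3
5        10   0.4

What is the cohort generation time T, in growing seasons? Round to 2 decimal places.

2.04

lx = nx/n0 = nx/120: 1, 0.96667…, 0.85833…, 0.80833…, 0.53333…, 0.08333…
lx·mx: 0, 2.223333…, 2.489167…, 0.97…, 0.693333…, 0.033333… → R0 = 6.409167…
x·lx·mx: 0, 2.223333…, 4.978333…, 2.91…, 2.773333…, 0.166667… → Σ = 13.051667…
T = 13.051667… / 6.409167… = 2.036406… → 2.04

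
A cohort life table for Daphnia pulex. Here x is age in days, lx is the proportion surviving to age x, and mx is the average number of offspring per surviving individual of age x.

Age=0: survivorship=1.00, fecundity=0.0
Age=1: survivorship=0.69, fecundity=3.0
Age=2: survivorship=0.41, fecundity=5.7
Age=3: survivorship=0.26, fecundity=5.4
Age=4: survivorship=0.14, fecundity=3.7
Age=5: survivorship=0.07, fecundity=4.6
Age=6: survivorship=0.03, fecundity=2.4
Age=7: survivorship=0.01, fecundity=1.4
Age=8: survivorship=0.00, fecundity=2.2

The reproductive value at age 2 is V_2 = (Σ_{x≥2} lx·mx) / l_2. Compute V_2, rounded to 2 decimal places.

11.38

lx·mx for x ≥ 2: 2.337, 1.404, 0.518, 0.322, 0.072, 0.014, 0 → sum = 4.667
V_2 = 4.667 / l_2 = 4.667 / 0.41 = 11.382927… → 11.38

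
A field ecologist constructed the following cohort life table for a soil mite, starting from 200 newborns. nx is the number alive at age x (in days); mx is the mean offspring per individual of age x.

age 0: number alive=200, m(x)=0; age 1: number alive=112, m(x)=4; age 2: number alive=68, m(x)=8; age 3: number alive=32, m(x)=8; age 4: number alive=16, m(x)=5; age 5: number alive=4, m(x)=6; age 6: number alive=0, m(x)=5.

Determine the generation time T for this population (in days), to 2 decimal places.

lx = nx/n0 = nx/200: 1, 0.56, 0.34, 0.16, 0.08, 0.02, 0
lx·mx: 0, 2.24, 2.72, 1.28, 0.4, 0.12, 0 → R0 = 6.76
x·lx·mx: 0, 2.24, 5.44, 3.84, 1.6, 0.6, 0 → Σ = 13.72
T = 13.72 / 6.76 = 2.029586… → 2.03

2.03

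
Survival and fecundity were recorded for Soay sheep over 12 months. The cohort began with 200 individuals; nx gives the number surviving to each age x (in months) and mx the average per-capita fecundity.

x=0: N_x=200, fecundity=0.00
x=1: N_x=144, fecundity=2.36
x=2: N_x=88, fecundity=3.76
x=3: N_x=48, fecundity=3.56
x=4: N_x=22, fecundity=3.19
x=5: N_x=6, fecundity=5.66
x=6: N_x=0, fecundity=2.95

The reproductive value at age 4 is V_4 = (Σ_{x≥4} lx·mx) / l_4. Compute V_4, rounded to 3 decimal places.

lx = nx/n0 = nx/200: 1, 0.72, 0.44, 0.24, 0.11, 0.03, 0
lx·mx for x ≥ 4: 0.3509, 0.1698, 0 → sum = 0.5207
V_4 = 0.5207 / l_4 = 0.5207 / 0.11 = 4.733636… → 4.734

4.734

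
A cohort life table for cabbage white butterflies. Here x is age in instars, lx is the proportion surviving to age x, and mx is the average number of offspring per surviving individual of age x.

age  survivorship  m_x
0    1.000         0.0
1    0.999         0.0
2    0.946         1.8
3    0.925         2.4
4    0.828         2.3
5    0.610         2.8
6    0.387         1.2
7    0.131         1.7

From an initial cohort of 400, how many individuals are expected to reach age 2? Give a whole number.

Expected survivors = N0 · l_2 = 400 × 0.946 = 378.4 → 378

378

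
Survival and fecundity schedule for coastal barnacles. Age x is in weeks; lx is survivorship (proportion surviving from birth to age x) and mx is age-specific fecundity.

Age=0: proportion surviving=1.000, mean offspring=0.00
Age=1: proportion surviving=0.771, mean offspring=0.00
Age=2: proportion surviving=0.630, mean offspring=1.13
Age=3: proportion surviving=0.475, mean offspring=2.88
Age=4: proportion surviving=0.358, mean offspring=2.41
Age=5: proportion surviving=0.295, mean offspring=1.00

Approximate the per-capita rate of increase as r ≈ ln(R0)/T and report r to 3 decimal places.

R0 = Σ lx·mx = 0 + 0 + 0.7119 + 1.368 + 0.86278 + 0.295 = 3.23768
Σ x·lx·mx = 10.45392; T = 10.45392/3.23768 = 3.22883…
r ≈ ln(R0)/T = ln(3.23768)/3.22883… = 0.36386… → 0.364

0.364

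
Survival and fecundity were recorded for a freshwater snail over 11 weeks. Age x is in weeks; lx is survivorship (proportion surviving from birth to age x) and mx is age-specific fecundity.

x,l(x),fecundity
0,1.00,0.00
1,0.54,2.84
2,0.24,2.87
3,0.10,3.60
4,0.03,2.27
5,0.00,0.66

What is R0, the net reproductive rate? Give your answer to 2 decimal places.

lx·mx by age: 0, 1.5336, 0.6888, 0.36, 0.0681, 0
R0 = Σ lx·mx = 2.6505 → 2.65

2.65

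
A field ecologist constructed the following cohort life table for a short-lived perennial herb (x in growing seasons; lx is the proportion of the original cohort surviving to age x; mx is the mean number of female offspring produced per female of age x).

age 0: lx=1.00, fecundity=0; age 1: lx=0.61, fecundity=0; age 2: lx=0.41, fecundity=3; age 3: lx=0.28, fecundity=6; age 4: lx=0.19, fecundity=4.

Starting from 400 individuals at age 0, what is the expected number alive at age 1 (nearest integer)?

Expected survivors = N0 · l_1 = 400 × 0.61 = 244 → 244

244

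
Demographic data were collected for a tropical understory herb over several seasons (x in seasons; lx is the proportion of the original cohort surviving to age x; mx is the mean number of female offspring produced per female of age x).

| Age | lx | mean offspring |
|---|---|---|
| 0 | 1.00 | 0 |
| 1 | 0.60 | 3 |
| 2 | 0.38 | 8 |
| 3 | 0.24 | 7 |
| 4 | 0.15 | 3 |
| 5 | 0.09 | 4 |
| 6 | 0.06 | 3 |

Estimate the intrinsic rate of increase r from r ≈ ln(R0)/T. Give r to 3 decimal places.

R0 = Σ lx·mx = 0 + 1.8 + 3.04 + 1.68 + 0.45 + 0.36 + 0.18 = 7.51
Σ x·lx·mx = 17.6; T = 17.6/7.51 = 2.34354…
r ≈ ln(R0)/T = ln(7.51)/2.34354… = 0.86034… → 0.860

0.860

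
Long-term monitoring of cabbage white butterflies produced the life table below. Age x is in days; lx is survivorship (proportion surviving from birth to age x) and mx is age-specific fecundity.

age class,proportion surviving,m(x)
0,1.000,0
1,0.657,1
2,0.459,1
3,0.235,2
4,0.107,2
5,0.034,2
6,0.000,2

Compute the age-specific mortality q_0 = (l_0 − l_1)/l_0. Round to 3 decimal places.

0.343

q_0 = (l_0 − l_1) / l_0 = (1 − 0.657) / 1
     = 0.343 / 1 = 0.343 → 0.343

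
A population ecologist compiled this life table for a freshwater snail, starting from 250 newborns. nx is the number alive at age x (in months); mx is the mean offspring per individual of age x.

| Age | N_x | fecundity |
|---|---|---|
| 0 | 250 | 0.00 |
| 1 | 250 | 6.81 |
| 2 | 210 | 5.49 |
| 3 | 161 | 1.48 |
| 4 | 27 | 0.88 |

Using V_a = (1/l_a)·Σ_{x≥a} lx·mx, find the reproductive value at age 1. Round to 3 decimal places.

12.470

lx = nx/n0 = nx/250: 1, 1, 0.84, 0.644, 0.108
lx·mx for x ≥ 1: 6.81, 4.6116, 0.95312, 0.09504 → sum = 12.46976
V_1 = 12.46976 / l_1 = 12.46976 / 1 = 12.46976 → 12.470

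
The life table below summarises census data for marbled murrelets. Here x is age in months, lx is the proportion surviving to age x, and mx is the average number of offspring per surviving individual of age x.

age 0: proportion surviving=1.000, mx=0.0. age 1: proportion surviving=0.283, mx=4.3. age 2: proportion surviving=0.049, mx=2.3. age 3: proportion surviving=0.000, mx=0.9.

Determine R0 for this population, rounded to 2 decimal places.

1.33

lx·mx by age: 0, 1.2169, 0.1127, 0
R0 = Σ lx·mx = 1.3296 → 1.33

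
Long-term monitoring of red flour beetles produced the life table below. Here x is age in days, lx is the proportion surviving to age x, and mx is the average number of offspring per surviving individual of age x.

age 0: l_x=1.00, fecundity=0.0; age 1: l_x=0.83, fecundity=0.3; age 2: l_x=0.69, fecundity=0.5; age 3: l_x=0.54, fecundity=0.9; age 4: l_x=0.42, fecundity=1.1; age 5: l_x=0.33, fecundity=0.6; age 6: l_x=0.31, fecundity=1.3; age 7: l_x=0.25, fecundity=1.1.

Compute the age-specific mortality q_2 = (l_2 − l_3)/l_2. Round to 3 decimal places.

0.217

q_2 = (l_2 − l_3) / l_2 = (0.69 − 0.54) / 0.69
     = 0.15 / 0.69 = 0.217391… → 0.217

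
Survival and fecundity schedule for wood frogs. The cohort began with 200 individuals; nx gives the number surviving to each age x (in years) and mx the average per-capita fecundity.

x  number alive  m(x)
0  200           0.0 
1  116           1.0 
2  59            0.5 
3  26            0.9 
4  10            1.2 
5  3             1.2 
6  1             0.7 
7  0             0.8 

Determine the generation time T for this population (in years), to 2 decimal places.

lx = nx/n0 = nx/200: 1, 0.58, 0.295, 0.13, 0.05, 0.015, 0.005, 0
lx·mx: 0, 0.58, 0.1475, 0.117, 0.06, 0.018, 0.0035, 0 → R0 = 0.926
x·lx·mx: 0, 0.58, 0.295, 0.351, 0.24, 0.09, 0.021, 0 → Σ = 1.577
T = 1.577 / 0.926 = 1.703024… → 1.70

1.70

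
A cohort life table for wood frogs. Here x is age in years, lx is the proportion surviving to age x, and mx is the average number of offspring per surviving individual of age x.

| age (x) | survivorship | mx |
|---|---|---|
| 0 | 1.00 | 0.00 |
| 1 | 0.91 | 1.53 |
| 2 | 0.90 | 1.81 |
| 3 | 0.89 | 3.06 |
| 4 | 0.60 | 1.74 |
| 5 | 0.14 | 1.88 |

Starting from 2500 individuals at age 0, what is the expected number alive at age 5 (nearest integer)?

350

Expected survivors = N0 · l_5 = 2500 × 0.14 = 350 → 350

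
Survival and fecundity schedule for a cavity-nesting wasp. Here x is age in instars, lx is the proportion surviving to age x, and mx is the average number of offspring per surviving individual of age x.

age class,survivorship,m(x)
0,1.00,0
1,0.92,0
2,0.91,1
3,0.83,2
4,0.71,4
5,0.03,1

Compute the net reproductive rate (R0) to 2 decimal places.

5.44

lx·mx by age: 0, 0, 0.91, 1.66, 2.84, 0.03
R0 = Σ lx·mx = 5.44 → 5.44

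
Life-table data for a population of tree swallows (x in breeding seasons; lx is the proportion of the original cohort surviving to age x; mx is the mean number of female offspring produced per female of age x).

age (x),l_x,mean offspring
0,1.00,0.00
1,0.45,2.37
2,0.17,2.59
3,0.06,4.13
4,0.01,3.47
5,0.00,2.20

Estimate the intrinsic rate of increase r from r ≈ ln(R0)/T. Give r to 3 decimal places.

0.368

R0 = Σ lx·mx = 0 + 1.0665 + 0.4403 + 0.2478 + 0.0347 + 0 = 1.7893
Σ x·lx·mx = 2.8293; T = 2.8293/1.7893 = 1.58123…
r ≈ ln(R0)/T = ln(1.7893)/1.58123… = 0.36796… → 0.368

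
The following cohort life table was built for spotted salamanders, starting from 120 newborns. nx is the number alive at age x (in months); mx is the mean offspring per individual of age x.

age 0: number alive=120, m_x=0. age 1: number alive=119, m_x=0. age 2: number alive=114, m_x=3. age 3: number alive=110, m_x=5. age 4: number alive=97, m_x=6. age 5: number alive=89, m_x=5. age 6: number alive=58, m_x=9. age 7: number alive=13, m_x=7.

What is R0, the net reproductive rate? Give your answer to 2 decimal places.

21.10

lx = nx/n0 = nx/120: 1, 0.99167…, 0.95, 0.91667…, 0.80833…, 0.74167…, 0.48333…, 0.10833…
lx·mx by age: 0, 0, 2.85, 4.583333…, 4.85…, 3.708333…, 4.35…, 0.758333…
R0 = Σ lx·mx = 21.1… → 21.10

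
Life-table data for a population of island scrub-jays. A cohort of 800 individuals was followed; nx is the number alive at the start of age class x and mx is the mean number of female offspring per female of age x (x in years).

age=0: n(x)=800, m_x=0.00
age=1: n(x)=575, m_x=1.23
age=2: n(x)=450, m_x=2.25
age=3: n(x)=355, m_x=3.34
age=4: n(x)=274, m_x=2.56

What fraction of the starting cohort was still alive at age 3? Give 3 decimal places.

0.444

l_3 = n_3/n_0 = 355/800 = 0.44375 → 0.444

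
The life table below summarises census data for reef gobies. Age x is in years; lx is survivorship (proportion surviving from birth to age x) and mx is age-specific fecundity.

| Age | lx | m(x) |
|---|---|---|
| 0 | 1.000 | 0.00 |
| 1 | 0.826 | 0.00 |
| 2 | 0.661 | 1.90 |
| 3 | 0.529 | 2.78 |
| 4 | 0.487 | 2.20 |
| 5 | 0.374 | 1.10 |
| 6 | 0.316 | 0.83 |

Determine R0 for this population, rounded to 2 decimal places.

4.47

lx·mx by age: 0, 0, 1.2559, 1.47062, 1.0714, 0.4114, 0.26228
R0 = Σ lx·mx = 4.4716 → 4.47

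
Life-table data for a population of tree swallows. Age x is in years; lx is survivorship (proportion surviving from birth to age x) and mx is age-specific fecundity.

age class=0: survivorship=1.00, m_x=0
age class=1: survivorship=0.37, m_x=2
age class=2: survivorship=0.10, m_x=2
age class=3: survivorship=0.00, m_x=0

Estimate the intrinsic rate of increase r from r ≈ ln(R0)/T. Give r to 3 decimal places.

-0.051

R0 = Σ lx·mx = 0 + 0.74 + 0.2 + 0 = 0.94
Σ x·lx·mx = 1.14; T = 1.14/0.94 = 1.21277…
r ≈ ln(R0)/T = ln(0.94)/1.21277… = -0.05102… → -0.051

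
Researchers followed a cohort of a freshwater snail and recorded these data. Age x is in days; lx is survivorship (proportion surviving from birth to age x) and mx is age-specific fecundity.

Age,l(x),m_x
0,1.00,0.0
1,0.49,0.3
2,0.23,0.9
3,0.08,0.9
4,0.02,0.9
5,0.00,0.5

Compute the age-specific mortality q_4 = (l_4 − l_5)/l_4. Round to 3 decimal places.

1.000

q_4 = (l_4 − l_5) / l_4 = (0.02 − 0) / 0.02
     = 0.02 / 0.02 = 1 → 1.000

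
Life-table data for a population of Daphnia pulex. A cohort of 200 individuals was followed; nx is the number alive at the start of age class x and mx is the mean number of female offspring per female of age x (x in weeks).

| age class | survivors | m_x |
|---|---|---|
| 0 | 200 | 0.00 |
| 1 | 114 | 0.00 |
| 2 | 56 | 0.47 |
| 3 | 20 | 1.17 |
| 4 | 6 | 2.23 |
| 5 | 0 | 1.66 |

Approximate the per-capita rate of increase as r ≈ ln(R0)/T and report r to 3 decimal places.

-0.413

lx = nx/n0 = nx/200: 1, 0.57, 0.28, 0.1, 0.03, 0
R0 = Σ lx·mx = 0 + 0 + 0.1316 + 0.117 + 0.0669 + 0 = 0.3155
Σ x·lx·mx = 0.8818; T = 0.8818/0.3155 = 2.79493…
r ≈ ln(R0)/T = ln(0.3155)/2.79493… = -0.41275… → -0.413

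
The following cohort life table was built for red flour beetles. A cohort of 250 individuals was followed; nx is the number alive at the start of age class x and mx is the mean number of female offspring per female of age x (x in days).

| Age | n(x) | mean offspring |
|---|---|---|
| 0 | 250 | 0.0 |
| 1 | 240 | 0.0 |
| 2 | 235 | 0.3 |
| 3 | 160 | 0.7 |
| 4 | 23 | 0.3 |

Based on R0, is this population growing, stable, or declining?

declining

lx = nx/n0 = nx/250: 1, 0.96, 0.94, 0.64, 0.092
R0 = Σ lx·mx = 0 + 0 + 0.282 + 0.448 + 0.0276 = 0.7576
R0 < 1, so the population is declining.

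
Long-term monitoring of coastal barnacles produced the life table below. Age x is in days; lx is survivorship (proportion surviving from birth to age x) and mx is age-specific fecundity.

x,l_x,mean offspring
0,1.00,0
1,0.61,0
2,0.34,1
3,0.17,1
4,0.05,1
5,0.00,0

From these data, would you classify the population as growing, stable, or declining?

R0 = Σ lx·mx = 0 + 0 + 0.34 + 0.17 + 0.05 + 0 = 0.56
R0 < 1, so the population is declining.

declining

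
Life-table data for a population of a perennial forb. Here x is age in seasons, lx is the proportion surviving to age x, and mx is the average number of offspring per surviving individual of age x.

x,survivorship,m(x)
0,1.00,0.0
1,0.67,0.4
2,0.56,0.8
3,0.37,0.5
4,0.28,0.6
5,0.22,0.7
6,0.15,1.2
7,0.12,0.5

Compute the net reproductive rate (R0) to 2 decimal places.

lx·mx by age: 0, 0.268, 0.448, 0.185, 0.168, 0.154, 0.18, 0.06
R0 = Σ lx·mx = 1.463 → 1.46

1.46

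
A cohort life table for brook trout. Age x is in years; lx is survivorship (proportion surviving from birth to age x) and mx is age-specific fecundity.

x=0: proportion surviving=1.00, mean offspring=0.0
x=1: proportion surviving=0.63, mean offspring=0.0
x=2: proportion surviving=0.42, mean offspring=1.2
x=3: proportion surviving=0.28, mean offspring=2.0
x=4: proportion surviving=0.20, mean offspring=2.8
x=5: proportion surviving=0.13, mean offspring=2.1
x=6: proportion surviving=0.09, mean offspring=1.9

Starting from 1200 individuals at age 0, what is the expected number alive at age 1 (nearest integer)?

Expected survivors = N0 · l_1 = 1200 × 0.63 = 756 → 756

756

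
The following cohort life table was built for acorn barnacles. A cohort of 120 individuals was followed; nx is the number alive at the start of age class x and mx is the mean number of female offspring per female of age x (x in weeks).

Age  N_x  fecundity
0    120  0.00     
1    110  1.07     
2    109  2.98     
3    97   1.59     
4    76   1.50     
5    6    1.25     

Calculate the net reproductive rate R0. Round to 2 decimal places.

5.99

lx = nx/n0 = nx/120: 1, 0.91667…, 0.90833…, 0.80833…, 0.63333…, 0.05
lx·mx by age: 0, 0.980833…, 2.706833…, 1.28525…, 0.95…, 0.0625
R0 = Σ lx·mx = 5.985417… → 5.99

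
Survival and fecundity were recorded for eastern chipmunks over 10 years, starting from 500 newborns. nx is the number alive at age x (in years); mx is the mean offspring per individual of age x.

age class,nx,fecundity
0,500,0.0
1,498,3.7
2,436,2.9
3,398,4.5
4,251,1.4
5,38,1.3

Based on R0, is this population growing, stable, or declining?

growing

lx = nx/n0 = nx/500: 1, 0.996, 0.872, 0.796, 0.502, 0.076
R0 = Σ lx·mx = 0 + 3.6852 + 2.5288 + 3.582 + 0.7028 + 0.0988 = 10.5976
R0 > 1, so the population is growing.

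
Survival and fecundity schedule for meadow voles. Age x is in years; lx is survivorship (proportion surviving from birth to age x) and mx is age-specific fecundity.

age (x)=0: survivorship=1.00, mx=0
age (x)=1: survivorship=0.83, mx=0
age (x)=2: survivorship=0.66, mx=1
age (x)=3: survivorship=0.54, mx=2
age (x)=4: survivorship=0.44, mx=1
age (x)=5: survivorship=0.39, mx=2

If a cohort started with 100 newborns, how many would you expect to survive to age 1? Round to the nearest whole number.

Expected survivors = N0 · l_1 = 100 × 0.83 = 83 → 83

83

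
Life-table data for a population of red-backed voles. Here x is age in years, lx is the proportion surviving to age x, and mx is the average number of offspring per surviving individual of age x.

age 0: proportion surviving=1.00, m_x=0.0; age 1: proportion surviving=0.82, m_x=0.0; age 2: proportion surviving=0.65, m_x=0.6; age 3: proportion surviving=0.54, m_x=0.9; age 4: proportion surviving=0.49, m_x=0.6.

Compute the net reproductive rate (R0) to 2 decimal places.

1.17

lx·mx by age: 0, 0, 0.39, 0.486, 0.294
R0 = Σ lx·mx = 1.17 → 1.17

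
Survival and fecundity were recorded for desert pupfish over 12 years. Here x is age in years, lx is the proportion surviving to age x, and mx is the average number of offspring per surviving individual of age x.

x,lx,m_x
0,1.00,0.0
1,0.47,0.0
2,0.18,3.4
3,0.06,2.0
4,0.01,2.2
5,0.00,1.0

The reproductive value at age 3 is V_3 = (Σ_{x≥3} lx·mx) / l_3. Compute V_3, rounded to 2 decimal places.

2.37

lx·mx for x ≥ 3: 0.12, 0.022, 0 → sum = 0.142
V_3 = 0.142 / l_3 = 0.142 / 0.06 = 2.366667… → 2.37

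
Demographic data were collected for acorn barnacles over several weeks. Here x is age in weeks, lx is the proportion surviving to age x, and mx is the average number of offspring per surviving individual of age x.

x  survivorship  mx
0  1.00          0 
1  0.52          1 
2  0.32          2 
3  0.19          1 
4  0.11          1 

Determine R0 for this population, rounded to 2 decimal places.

1.46

lx·mx by age: 0, 0.52, 0.64, 0.19, 0.11
R0 = Σ lx·mx = 1.46 → 1.46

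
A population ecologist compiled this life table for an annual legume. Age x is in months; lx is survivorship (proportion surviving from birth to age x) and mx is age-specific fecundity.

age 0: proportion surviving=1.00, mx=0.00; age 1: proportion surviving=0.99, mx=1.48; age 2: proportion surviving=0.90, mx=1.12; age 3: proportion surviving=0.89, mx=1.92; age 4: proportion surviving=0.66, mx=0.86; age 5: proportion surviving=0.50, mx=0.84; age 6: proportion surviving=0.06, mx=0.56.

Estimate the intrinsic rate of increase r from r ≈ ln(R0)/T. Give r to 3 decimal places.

R0 = Σ lx·mx = 0 + 1.4652 + 1.008 + 1.7088 + 0.5676 + 0.42 + 0.0336 = 5.2032
Σ x·lx·mx = 13.1796; T = 13.1796/5.2032 = 2.53298…
r ≈ ln(R0)/T = ln(5.2032)/2.53298… = 0.65112… → 0.651

0.651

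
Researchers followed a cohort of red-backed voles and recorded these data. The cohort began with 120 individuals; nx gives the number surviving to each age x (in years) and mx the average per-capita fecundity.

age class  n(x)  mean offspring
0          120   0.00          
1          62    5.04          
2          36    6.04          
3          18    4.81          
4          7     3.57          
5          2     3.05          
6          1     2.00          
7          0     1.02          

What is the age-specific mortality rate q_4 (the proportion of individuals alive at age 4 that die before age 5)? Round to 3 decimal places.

0.714

lx = nx/n0 = nx/120: 1, 0.51667…, 0.3, 0.15, 0.05833…, 0.01667…, 0.00833…, 0
q_4 = (l_4 − l_5) / l_4 = (0.058333… − 0.016667…) / 0.058333…
     = 0.041667… / 0.058333… = 0.714286… → 0.714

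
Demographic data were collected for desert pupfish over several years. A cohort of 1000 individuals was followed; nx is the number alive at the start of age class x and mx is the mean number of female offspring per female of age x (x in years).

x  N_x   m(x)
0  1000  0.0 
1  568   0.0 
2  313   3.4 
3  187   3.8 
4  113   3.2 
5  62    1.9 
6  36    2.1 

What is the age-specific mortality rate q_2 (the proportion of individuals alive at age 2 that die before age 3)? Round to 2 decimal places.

lx = nx/n0 = nx/1000: 1, 0.568, 0.313, 0.187, 0.113, 0.062, 0.036
q_2 = (l_2 − l_3) / l_2 = (0.313 − 0.187) / 0.313
     = 0.126 / 0.313 = 0.402556… → 0.40

0.40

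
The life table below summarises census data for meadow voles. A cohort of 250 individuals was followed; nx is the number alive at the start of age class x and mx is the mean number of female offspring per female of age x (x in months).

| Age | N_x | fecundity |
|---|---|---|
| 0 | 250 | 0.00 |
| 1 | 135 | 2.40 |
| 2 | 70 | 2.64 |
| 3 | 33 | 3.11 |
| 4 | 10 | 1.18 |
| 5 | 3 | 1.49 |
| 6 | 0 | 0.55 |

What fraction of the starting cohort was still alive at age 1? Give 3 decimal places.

0.540

l_1 = n_1/n_0 = 135/250 = 0.54 → 0.540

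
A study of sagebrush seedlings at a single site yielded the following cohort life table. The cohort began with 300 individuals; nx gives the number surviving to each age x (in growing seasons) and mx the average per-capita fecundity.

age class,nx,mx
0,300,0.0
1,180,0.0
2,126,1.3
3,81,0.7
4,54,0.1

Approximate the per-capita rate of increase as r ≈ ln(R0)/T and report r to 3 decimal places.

lx = nx/n0 = nx/300: 1, 0.6, 0.42, 0.27, 0.18
R0 = Σ lx·mx = 0 + 0 + 0.546 + 0.189 + 0.018 = 0.753
Σ x·lx·mx = 1.731; T = 1.731/0.753 = 2.2988…
r ≈ ln(R0)/T = ln(0.753)/2.2988… = -0.12341… → -0.123

-0.123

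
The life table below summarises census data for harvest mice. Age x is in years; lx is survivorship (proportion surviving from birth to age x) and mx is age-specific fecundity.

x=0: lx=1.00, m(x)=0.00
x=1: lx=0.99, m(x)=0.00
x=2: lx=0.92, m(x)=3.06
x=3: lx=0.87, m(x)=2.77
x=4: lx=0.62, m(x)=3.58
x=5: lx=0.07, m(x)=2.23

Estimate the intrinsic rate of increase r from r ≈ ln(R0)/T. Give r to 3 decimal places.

0.685

R0 = Σ lx·mx = 0 + 0 + 2.8152 + 2.4099 + 2.2196 + 0.1561 = 7.6008
Σ x·lx·mx = 22.519; T = 22.519/7.6008 = 2.96271…
r ≈ ln(R0)/T = ln(7.6008)/2.96271… = 0.68459… → 0.685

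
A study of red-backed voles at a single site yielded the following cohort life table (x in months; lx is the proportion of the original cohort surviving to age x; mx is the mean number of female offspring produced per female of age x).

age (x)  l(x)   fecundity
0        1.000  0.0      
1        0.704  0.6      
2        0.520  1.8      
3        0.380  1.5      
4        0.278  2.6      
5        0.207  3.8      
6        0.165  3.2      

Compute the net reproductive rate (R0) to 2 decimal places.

lx·mx by age: 0, 0.4224, 0.936, 0.57, 0.7228, 0.7866, 0.528
R0 = Σ lx·mx = 3.9658 → 3.97

3.97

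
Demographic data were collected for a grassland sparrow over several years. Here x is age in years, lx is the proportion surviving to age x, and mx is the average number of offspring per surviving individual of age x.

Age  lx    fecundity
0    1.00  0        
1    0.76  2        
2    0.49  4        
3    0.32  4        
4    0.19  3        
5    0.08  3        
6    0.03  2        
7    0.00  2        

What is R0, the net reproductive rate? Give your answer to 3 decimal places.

lx·mx by age: 0, 1.52, 1.96, 1.28, 0.57, 0.24, 0.06, 0
R0 = Σ lx·mx = 5.63 → 5.630

5.630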